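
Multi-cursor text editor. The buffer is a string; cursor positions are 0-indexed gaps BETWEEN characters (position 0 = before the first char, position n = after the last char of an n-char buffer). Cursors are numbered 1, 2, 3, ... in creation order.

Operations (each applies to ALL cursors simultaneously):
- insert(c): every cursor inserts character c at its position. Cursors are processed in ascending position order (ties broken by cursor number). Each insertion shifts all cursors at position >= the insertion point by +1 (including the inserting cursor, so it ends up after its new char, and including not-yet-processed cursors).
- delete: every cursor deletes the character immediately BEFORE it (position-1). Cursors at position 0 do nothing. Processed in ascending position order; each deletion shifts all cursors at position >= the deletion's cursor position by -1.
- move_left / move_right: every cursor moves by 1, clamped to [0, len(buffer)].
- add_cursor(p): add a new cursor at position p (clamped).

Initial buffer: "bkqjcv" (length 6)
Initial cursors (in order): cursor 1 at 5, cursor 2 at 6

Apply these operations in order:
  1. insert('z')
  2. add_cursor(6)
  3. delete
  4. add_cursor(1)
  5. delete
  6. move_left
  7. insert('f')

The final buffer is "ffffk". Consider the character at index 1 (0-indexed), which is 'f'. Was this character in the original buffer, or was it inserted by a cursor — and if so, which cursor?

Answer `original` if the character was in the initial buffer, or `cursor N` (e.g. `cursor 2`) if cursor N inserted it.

Answer: cursor 2

Derivation:
After op 1 (insert('z')): buffer="bkqjczvz" (len 8), cursors c1@6 c2@8, authorship .....1.2
After op 2 (add_cursor(6)): buffer="bkqjczvz" (len 8), cursors c1@6 c3@6 c2@8, authorship .....1.2
After op 3 (delete): buffer="bkqjv" (len 5), cursors c1@4 c3@4 c2@5, authorship .....
After op 4 (add_cursor(1)): buffer="bkqjv" (len 5), cursors c4@1 c1@4 c3@4 c2@5, authorship .....
After op 5 (delete): buffer="k" (len 1), cursors c4@0 c1@1 c2@1 c3@1, authorship .
After op 6 (move_left): buffer="k" (len 1), cursors c1@0 c2@0 c3@0 c4@0, authorship .
After op 7 (insert('f')): buffer="ffffk" (len 5), cursors c1@4 c2@4 c3@4 c4@4, authorship 1234.
Authorship (.=original, N=cursor N): 1 2 3 4 .
Index 1: author = 2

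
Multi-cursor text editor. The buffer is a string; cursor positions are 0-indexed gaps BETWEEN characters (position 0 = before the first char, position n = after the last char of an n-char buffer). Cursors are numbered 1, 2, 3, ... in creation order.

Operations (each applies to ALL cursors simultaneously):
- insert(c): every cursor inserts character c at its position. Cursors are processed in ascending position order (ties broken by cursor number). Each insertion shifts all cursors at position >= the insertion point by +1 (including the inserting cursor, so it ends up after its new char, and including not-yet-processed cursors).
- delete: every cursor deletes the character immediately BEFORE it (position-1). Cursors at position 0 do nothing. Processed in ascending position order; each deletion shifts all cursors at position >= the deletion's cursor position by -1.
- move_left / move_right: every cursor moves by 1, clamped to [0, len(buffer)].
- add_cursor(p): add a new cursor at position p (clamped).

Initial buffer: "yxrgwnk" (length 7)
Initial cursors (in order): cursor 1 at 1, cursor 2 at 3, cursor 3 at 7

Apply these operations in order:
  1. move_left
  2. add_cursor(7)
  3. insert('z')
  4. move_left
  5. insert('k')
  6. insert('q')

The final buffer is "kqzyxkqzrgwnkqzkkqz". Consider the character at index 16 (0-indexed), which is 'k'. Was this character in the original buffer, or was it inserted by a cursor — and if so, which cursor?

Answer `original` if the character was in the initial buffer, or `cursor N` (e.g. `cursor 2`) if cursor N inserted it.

After op 1 (move_left): buffer="yxrgwnk" (len 7), cursors c1@0 c2@2 c3@6, authorship .......
After op 2 (add_cursor(7)): buffer="yxrgwnk" (len 7), cursors c1@0 c2@2 c3@6 c4@7, authorship .......
After op 3 (insert('z')): buffer="zyxzrgwnzkz" (len 11), cursors c1@1 c2@4 c3@9 c4@11, authorship 1..2....3.4
After op 4 (move_left): buffer="zyxzrgwnzkz" (len 11), cursors c1@0 c2@3 c3@8 c4@10, authorship 1..2....3.4
After op 5 (insert('k')): buffer="kzyxkzrgwnkzkkz" (len 15), cursors c1@1 c2@5 c3@11 c4@14, authorship 11..22....33.44
After op 6 (insert('q')): buffer="kqzyxkqzrgwnkqzkkqz" (len 19), cursors c1@2 c2@7 c3@14 c4@18, authorship 111..222....333.444
Authorship (.=original, N=cursor N): 1 1 1 . . 2 2 2 . . . . 3 3 3 . 4 4 4
Index 16: author = 4

Answer: cursor 4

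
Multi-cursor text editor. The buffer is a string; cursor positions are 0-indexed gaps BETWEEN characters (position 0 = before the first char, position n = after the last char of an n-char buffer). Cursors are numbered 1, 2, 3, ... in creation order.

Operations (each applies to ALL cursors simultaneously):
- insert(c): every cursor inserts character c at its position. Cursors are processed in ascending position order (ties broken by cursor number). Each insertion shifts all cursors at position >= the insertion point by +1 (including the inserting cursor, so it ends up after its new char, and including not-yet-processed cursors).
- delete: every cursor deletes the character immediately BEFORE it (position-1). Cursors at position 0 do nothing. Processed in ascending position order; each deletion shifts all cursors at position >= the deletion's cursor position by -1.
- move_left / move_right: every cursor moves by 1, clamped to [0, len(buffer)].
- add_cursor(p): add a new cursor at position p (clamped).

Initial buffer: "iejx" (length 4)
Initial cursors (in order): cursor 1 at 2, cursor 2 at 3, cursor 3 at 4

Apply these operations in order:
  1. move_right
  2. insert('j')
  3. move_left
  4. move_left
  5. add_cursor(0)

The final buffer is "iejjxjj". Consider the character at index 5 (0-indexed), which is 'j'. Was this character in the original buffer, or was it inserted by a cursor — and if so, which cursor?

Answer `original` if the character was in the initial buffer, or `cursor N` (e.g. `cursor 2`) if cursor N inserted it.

Answer: cursor 2

Derivation:
After op 1 (move_right): buffer="iejx" (len 4), cursors c1@3 c2@4 c3@4, authorship ....
After op 2 (insert('j')): buffer="iejjxjj" (len 7), cursors c1@4 c2@7 c3@7, authorship ...1.23
After op 3 (move_left): buffer="iejjxjj" (len 7), cursors c1@3 c2@6 c3@6, authorship ...1.23
After op 4 (move_left): buffer="iejjxjj" (len 7), cursors c1@2 c2@5 c3@5, authorship ...1.23
After op 5 (add_cursor(0)): buffer="iejjxjj" (len 7), cursors c4@0 c1@2 c2@5 c3@5, authorship ...1.23
Authorship (.=original, N=cursor N): . . . 1 . 2 3
Index 5: author = 2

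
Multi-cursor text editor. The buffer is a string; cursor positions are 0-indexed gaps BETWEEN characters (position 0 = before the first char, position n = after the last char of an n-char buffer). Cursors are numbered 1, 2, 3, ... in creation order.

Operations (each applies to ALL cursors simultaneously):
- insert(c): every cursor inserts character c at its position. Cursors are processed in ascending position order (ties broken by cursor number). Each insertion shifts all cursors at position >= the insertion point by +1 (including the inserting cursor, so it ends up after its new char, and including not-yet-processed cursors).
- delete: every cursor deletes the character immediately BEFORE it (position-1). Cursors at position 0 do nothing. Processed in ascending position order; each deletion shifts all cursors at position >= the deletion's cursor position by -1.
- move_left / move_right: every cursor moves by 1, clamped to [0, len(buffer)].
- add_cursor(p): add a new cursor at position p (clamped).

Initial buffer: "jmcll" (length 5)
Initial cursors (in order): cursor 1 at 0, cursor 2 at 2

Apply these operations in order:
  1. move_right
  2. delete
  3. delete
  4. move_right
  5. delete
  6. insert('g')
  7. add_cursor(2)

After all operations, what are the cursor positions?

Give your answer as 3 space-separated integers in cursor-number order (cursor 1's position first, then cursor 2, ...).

After op 1 (move_right): buffer="jmcll" (len 5), cursors c1@1 c2@3, authorship .....
After op 2 (delete): buffer="mll" (len 3), cursors c1@0 c2@1, authorship ...
After op 3 (delete): buffer="ll" (len 2), cursors c1@0 c2@0, authorship ..
After op 4 (move_right): buffer="ll" (len 2), cursors c1@1 c2@1, authorship ..
After op 5 (delete): buffer="l" (len 1), cursors c1@0 c2@0, authorship .
After op 6 (insert('g')): buffer="ggl" (len 3), cursors c1@2 c2@2, authorship 12.
After op 7 (add_cursor(2)): buffer="ggl" (len 3), cursors c1@2 c2@2 c3@2, authorship 12.

Answer: 2 2 2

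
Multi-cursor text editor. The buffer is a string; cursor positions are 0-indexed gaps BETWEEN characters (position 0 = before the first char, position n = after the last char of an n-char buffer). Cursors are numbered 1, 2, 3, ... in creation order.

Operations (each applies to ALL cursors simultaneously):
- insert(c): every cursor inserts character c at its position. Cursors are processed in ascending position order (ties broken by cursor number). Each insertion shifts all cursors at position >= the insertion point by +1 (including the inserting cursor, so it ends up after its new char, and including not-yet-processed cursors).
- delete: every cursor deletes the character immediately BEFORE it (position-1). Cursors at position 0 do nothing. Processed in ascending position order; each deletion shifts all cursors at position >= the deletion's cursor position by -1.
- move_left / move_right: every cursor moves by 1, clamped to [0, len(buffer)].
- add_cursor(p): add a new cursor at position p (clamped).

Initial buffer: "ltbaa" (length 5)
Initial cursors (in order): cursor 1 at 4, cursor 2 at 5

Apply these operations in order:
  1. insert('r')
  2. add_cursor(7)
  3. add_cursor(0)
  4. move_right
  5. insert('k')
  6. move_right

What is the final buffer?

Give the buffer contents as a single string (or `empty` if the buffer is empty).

Answer: lktbarakrkk

Derivation:
After op 1 (insert('r')): buffer="ltbarar" (len 7), cursors c1@5 c2@7, authorship ....1.2
After op 2 (add_cursor(7)): buffer="ltbarar" (len 7), cursors c1@5 c2@7 c3@7, authorship ....1.2
After op 3 (add_cursor(0)): buffer="ltbarar" (len 7), cursors c4@0 c1@5 c2@7 c3@7, authorship ....1.2
After op 4 (move_right): buffer="ltbarar" (len 7), cursors c4@1 c1@6 c2@7 c3@7, authorship ....1.2
After op 5 (insert('k')): buffer="lktbarakrkk" (len 11), cursors c4@2 c1@8 c2@11 c3@11, authorship .4...1.1223
After op 6 (move_right): buffer="lktbarakrkk" (len 11), cursors c4@3 c1@9 c2@11 c3@11, authorship .4...1.1223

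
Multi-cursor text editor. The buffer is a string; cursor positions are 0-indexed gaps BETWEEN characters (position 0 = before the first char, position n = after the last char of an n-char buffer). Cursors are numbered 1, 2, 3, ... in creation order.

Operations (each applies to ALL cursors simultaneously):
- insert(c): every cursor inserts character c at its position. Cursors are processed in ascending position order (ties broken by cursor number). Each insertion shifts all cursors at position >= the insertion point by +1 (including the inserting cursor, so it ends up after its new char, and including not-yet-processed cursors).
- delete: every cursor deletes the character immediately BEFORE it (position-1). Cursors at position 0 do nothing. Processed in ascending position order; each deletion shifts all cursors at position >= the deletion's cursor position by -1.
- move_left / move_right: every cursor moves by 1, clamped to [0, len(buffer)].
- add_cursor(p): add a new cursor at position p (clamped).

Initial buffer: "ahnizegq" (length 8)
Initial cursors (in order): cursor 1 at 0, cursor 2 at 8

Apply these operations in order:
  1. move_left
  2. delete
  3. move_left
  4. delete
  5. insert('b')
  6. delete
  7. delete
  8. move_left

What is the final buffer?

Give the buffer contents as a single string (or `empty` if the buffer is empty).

After op 1 (move_left): buffer="ahnizegq" (len 8), cursors c1@0 c2@7, authorship ........
After op 2 (delete): buffer="ahnizeq" (len 7), cursors c1@0 c2@6, authorship .......
After op 3 (move_left): buffer="ahnizeq" (len 7), cursors c1@0 c2@5, authorship .......
After op 4 (delete): buffer="ahnieq" (len 6), cursors c1@0 c2@4, authorship ......
After op 5 (insert('b')): buffer="bahnibeq" (len 8), cursors c1@1 c2@6, authorship 1....2..
After op 6 (delete): buffer="ahnieq" (len 6), cursors c1@0 c2@4, authorship ......
After op 7 (delete): buffer="ahneq" (len 5), cursors c1@0 c2@3, authorship .....
After op 8 (move_left): buffer="ahneq" (len 5), cursors c1@0 c2@2, authorship .....

Answer: ahneq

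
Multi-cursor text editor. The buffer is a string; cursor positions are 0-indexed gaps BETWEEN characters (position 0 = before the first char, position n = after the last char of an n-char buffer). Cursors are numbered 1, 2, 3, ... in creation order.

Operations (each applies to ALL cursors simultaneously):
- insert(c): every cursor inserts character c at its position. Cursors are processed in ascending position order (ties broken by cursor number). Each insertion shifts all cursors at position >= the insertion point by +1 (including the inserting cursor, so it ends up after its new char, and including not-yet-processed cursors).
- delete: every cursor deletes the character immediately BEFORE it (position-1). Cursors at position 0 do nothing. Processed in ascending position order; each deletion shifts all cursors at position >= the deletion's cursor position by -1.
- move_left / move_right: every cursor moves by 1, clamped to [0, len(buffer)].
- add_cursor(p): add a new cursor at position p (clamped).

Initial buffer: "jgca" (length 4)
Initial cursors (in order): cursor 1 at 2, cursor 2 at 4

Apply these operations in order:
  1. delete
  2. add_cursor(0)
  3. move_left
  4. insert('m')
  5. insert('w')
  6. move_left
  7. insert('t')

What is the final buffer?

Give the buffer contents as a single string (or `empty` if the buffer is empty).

After op 1 (delete): buffer="jc" (len 2), cursors c1@1 c2@2, authorship ..
After op 2 (add_cursor(0)): buffer="jc" (len 2), cursors c3@0 c1@1 c2@2, authorship ..
After op 3 (move_left): buffer="jc" (len 2), cursors c1@0 c3@0 c2@1, authorship ..
After op 4 (insert('m')): buffer="mmjmc" (len 5), cursors c1@2 c3@2 c2@4, authorship 13.2.
After op 5 (insert('w')): buffer="mmwwjmwc" (len 8), cursors c1@4 c3@4 c2@7, authorship 1313.22.
After op 6 (move_left): buffer="mmwwjmwc" (len 8), cursors c1@3 c3@3 c2@6, authorship 1313.22.
After op 7 (insert('t')): buffer="mmwttwjmtwc" (len 11), cursors c1@5 c3@5 c2@9, authorship 131133.222.

Answer: mmwttwjmtwc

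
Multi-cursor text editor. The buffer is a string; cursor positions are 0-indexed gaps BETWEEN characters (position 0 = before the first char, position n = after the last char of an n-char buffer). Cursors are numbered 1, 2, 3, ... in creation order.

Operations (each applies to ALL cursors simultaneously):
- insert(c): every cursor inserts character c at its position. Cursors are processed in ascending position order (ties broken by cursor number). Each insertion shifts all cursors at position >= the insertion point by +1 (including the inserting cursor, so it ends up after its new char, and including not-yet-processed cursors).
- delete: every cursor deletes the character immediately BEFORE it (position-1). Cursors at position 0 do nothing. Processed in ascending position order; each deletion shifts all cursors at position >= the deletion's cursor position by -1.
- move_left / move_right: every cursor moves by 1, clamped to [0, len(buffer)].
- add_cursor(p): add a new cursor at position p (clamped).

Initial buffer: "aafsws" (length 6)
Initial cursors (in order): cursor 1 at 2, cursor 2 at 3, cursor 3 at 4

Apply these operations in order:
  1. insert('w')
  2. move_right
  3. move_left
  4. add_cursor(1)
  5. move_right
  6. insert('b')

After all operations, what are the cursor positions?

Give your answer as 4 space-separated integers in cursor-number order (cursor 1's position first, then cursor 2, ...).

Answer: 6 9 12 3

Derivation:
After op 1 (insert('w')): buffer="aawfwswws" (len 9), cursors c1@3 c2@5 c3@7, authorship ..1.2.3..
After op 2 (move_right): buffer="aawfwswws" (len 9), cursors c1@4 c2@6 c3@8, authorship ..1.2.3..
After op 3 (move_left): buffer="aawfwswws" (len 9), cursors c1@3 c2@5 c3@7, authorship ..1.2.3..
After op 4 (add_cursor(1)): buffer="aawfwswws" (len 9), cursors c4@1 c1@3 c2@5 c3@7, authorship ..1.2.3..
After op 5 (move_right): buffer="aawfwswws" (len 9), cursors c4@2 c1@4 c2@6 c3@8, authorship ..1.2.3..
After op 6 (insert('b')): buffer="aabwfbwsbwwbs" (len 13), cursors c4@3 c1@6 c2@9 c3@12, authorship ..41.12.23.3.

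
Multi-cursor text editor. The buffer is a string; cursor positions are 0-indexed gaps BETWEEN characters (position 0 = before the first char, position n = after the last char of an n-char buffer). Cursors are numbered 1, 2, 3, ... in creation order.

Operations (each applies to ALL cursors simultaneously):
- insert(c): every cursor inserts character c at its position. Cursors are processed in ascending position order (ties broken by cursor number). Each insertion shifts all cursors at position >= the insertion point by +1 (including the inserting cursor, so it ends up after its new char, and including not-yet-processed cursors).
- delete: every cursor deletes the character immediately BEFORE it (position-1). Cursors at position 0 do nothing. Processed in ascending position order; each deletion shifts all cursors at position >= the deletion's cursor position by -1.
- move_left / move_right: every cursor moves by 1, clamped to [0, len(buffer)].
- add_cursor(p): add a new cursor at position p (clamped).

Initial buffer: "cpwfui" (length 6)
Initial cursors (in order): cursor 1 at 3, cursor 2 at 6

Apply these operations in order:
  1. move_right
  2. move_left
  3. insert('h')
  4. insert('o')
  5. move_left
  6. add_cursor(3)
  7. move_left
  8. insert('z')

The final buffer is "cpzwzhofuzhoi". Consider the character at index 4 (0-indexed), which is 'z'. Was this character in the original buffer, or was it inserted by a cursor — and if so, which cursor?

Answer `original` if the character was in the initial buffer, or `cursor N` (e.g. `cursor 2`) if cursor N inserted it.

After op 1 (move_right): buffer="cpwfui" (len 6), cursors c1@4 c2@6, authorship ......
After op 2 (move_left): buffer="cpwfui" (len 6), cursors c1@3 c2@5, authorship ......
After op 3 (insert('h')): buffer="cpwhfuhi" (len 8), cursors c1@4 c2@7, authorship ...1..2.
After op 4 (insert('o')): buffer="cpwhofuhoi" (len 10), cursors c1@5 c2@9, authorship ...11..22.
After op 5 (move_left): buffer="cpwhofuhoi" (len 10), cursors c1@4 c2@8, authorship ...11..22.
After op 6 (add_cursor(3)): buffer="cpwhofuhoi" (len 10), cursors c3@3 c1@4 c2@8, authorship ...11..22.
After op 7 (move_left): buffer="cpwhofuhoi" (len 10), cursors c3@2 c1@3 c2@7, authorship ...11..22.
After op 8 (insert('z')): buffer="cpzwzhofuzhoi" (len 13), cursors c3@3 c1@5 c2@10, authorship ..3.111..222.
Authorship (.=original, N=cursor N): . . 3 . 1 1 1 . . 2 2 2 .
Index 4: author = 1

Answer: cursor 1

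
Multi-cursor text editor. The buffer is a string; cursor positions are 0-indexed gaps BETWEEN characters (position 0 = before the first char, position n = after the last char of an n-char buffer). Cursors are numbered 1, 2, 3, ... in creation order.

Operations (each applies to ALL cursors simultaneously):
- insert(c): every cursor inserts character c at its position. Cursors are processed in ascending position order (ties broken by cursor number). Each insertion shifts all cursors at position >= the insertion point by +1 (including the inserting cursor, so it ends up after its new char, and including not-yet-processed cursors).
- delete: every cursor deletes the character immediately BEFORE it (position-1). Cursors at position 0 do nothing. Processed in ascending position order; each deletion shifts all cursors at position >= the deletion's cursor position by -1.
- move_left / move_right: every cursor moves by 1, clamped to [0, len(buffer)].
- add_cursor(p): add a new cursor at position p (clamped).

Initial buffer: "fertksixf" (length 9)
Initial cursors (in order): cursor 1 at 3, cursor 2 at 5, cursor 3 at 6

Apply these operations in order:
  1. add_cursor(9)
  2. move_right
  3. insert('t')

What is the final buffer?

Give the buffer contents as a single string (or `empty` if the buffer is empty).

After op 1 (add_cursor(9)): buffer="fertksixf" (len 9), cursors c1@3 c2@5 c3@6 c4@9, authorship .........
After op 2 (move_right): buffer="fertksixf" (len 9), cursors c1@4 c2@6 c3@7 c4@9, authorship .........
After op 3 (insert('t')): buffer="ferttkstitxft" (len 13), cursors c1@5 c2@8 c3@10 c4@13, authorship ....1..2.3..4

Answer: ferttkstitxft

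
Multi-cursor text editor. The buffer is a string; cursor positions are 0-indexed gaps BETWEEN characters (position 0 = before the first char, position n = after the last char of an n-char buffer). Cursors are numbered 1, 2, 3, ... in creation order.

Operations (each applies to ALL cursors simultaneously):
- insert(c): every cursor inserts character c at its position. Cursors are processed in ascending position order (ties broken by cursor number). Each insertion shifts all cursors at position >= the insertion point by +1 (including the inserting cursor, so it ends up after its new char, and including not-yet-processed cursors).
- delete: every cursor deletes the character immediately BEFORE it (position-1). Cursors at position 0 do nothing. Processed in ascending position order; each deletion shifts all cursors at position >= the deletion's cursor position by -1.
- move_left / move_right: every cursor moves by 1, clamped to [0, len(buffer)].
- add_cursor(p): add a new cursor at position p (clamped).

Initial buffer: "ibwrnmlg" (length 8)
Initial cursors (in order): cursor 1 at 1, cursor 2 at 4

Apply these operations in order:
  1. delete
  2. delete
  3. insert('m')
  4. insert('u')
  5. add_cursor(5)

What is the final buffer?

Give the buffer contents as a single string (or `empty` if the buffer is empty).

Answer: mubmunmlg

Derivation:
After op 1 (delete): buffer="bwnmlg" (len 6), cursors c1@0 c2@2, authorship ......
After op 2 (delete): buffer="bnmlg" (len 5), cursors c1@0 c2@1, authorship .....
After op 3 (insert('m')): buffer="mbmnmlg" (len 7), cursors c1@1 c2@3, authorship 1.2....
After op 4 (insert('u')): buffer="mubmunmlg" (len 9), cursors c1@2 c2@5, authorship 11.22....
After op 5 (add_cursor(5)): buffer="mubmunmlg" (len 9), cursors c1@2 c2@5 c3@5, authorship 11.22....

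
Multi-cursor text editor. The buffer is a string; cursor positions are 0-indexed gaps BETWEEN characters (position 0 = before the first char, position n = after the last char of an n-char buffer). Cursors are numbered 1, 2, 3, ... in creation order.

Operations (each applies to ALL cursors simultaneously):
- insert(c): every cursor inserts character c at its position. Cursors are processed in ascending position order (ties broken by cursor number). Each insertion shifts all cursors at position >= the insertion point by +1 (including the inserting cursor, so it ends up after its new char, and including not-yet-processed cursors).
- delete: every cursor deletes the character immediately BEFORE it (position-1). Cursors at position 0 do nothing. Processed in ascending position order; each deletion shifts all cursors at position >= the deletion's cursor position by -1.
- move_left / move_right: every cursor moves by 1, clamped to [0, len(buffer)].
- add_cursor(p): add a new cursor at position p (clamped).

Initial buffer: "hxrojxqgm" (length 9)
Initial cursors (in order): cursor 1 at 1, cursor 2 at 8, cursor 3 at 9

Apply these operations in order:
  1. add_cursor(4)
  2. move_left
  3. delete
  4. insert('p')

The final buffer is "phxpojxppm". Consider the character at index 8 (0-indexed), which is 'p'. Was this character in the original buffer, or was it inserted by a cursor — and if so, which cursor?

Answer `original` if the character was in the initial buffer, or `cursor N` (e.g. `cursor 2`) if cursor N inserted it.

After op 1 (add_cursor(4)): buffer="hxrojxqgm" (len 9), cursors c1@1 c4@4 c2@8 c3@9, authorship .........
After op 2 (move_left): buffer="hxrojxqgm" (len 9), cursors c1@0 c4@3 c2@7 c3@8, authorship .........
After op 3 (delete): buffer="hxojxm" (len 6), cursors c1@0 c4@2 c2@5 c3@5, authorship ......
After op 4 (insert('p')): buffer="phxpojxppm" (len 10), cursors c1@1 c4@4 c2@9 c3@9, authorship 1..4...23.
Authorship (.=original, N=cursor N): 1 . . 4 . . . 2 3 .
Index 8: author = 3

Answer: cursor 3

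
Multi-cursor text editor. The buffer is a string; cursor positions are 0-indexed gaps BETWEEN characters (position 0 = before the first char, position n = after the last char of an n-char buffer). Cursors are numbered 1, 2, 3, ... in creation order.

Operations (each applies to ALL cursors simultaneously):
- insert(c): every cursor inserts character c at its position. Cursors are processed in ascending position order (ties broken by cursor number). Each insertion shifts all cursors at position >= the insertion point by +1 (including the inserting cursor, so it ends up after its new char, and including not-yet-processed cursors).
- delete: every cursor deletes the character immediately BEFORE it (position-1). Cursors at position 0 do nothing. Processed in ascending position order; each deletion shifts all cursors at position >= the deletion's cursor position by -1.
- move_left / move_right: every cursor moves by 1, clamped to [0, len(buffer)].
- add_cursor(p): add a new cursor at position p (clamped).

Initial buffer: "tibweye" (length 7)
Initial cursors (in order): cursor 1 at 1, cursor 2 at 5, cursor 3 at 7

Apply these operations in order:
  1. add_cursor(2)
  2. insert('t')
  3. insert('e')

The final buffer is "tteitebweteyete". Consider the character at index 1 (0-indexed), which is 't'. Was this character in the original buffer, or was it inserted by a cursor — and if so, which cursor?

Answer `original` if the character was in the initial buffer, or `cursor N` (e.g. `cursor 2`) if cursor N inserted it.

After op 1 (add_cursor(2)): buffer="tibweye" (len 7), cursors c1@1 c4@2 c2@5 c3@7, authorship .......
After op 2 (insert('t')): buffer="ttitbwetyet" (len 11), cursors c1@2 c4@4 c2@8 c3@11, authorship .1.4...2..3
After op 3 (insert('e')): buffer="tteitebweteyete" (len 15), cursors c1@3 c4@6 c2@11 c3@15, authorship .11.44...22..33
Authorship (.=original, N=cursor N): . 1 1 . 4 4 . . . 2 2 . . 3 3
Index 1: author = 1

Answer: cursor 1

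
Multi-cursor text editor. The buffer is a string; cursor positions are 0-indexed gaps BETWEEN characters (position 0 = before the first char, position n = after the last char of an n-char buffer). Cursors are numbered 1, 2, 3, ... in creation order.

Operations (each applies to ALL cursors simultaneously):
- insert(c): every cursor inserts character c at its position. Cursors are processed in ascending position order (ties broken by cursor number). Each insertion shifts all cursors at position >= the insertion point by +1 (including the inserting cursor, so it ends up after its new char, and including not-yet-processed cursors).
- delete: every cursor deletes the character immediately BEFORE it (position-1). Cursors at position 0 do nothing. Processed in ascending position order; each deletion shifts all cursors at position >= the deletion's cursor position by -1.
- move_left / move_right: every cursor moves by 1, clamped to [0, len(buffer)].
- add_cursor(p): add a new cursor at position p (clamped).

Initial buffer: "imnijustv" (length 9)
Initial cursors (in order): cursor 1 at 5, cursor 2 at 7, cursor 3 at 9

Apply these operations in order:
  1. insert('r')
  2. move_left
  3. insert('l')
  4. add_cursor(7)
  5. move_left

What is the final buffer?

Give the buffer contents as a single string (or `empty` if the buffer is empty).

Answer: imnijlruslrtvlr

Derivation:
After op 1 (insert('r')): buffer="imnijrusrtvr" (len 12), cursors c1@6 c2@9 c3@12, authorship .....1..2..3
After op 2 (move_left): buffer="imnijrusrtvr" (len 12), cursors c1@5 c2@8 c3@11, authorship .....1..2..3
After op 3 (insert('l')): buffer="imnijlruslrtvlr" (len 15), cursors c1@6 c2@10 c3@14, authorship .....11..22..33
After op 4 (add_cursor(7)): buffer="imnijlruslrtvlr" (len 15), cursors c1@6 c4@7 c2@10 c3@14, authorship .....11..22..33
After op 5 (move_left): buffer="imnijlruslrtvlr" (len 15), cursors c1@5 c4@6 c2@9 c3@13, authorship .....11..22..33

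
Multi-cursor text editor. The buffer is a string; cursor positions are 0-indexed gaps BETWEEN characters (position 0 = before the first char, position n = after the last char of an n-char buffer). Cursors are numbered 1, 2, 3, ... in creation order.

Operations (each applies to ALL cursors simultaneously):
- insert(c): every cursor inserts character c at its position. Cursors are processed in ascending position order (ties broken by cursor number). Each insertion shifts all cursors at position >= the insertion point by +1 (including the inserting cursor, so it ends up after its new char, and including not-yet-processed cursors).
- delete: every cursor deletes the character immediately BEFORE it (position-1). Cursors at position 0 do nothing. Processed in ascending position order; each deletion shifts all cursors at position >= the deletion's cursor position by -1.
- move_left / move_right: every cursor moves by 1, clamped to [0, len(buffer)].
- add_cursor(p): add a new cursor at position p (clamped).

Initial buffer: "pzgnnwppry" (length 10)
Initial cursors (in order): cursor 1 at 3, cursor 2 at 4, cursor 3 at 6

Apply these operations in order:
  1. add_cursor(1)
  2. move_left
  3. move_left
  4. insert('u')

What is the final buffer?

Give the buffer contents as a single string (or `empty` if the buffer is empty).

Answer: upuzugnunwppry

Derivation:
After op 1 (add_cursor(1)): buffer="pzgnnwppry" (len 10), cursors c4@1 c1@3 c2@4 c3@6, authorship ..........
After op 2 (move_left): buffer="pzgnnwppry" (len 10), cursors c4@0 c1@2 c2@3 c3@5, authorship ..........
After op 3 (move_left): buffer="pzgnnwppry" (len 10), cursors c4@0 c1@1 c2@2 c3@4, authorship ..........
After op 4 (insert('u')): buffer="upuzugnunwppry" (len 14), cursors c4@1 c1@3 c2@5 c3@8, authorship 4.1.2..3......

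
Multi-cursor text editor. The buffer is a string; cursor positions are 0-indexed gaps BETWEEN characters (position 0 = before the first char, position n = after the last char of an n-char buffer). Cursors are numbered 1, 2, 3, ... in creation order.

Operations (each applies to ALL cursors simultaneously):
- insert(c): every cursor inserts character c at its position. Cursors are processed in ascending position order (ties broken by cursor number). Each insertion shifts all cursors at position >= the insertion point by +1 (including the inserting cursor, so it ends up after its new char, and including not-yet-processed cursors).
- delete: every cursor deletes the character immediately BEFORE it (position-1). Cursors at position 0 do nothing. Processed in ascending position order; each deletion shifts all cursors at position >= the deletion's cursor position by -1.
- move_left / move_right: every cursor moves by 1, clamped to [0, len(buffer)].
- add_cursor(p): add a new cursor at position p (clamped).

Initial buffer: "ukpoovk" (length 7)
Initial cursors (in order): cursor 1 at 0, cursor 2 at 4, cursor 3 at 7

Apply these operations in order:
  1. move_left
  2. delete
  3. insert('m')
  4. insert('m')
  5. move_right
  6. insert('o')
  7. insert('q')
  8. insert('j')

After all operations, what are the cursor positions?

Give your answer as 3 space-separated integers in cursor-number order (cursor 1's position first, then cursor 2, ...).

After op 1 (move_left): buffer="ukpoovk" (len 7), cursors c1@0 c2@3 c3@6, authorship .......
After op 2 (delete): buffer="ukook" (len 5), cursors c1@0 c2@2 c3@4, authorship .....
After op 3 (insert('m')): buffer="mukmoomk" (len 8), cursors c1@1 c2@4 c3@7, authorship 1..2..3.
After op 4 (insert('m')): buffer="mmukmmoommk" (len 11), cursors c1@2 c2@6 c3@10, authorship 11..22..33.
After op 5 (move_right): buffer="mmukmmoommk" (len 11), cursors c1@3 c2@7 c3@11, authorship 11..22..33.
After op 6 (insert('o')): buffer="mmuokmmooommko" (len 14), cursors c1@4 c2@9 c3@14, authorship 11.1.22.2.33.3
After op 7 (insert('q')): buffer="mmuoqkmmooqommkoq" (len 17), cursors c1@5 c2@11 c3@17, authorship 11.11.22.22.33.33
After op 8 (insert('j')): buffer="mmuoqjkmmooqjommkoqj" (len 20), cursors c1@6 c2@13 c3@20, authorship 11.111.22.222.33.333

Answer: 6 13 20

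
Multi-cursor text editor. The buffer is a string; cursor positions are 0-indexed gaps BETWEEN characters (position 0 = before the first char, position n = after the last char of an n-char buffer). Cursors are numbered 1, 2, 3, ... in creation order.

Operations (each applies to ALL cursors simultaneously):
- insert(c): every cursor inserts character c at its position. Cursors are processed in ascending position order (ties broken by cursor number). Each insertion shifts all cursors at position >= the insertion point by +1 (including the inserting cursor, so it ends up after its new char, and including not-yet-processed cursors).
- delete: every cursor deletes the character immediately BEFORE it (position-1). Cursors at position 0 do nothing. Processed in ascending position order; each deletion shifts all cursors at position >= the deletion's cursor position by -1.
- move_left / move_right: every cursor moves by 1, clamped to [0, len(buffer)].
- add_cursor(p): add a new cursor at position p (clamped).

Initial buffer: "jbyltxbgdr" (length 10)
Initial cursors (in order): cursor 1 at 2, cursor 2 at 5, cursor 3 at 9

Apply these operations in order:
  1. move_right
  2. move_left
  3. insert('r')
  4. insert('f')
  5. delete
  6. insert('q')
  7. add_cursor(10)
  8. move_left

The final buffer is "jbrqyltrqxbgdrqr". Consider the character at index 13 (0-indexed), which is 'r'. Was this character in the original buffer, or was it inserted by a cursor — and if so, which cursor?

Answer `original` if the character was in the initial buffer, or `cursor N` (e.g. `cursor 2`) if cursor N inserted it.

After op 1 (move_right): buffer="jbyltxbgdr" (len 10), cursors c1@3 c2@6 c3@10, authorship ..........
After op 2 (move_left): buffer="jbyltxbgdr" (len 10), cursors c1@2 c2@5 c3@9, authorship ..........
After op 3 (insert('r')): buffer="jbryltrxbgdrr" (len 13), cursors c1@3 c2@7 c3@12, authorship ..1...2....3.
After op 4 (insert('f')): buffer="jbrfyltrfxbgdrfr" (len 16), cursors c1@4 c2@9 c3@15, authorship ..11...22....33.
After op 5 (delete): buffer="jbryltrxbgdrr" (len 13), cursors c1@3 c2@7 c3@12, authorship ..1...2....3.
After op 6 (insert('q')): buffer="jbrqyltrqxbgdrqr" (len 16), cursors c1@4 c2@9 c3@15, authorship ..11...22....33.
After op 7 (add_cursor(10)): buffer="jbrqyltrqxbgdrqr" (len 16), cursors c1@4 c2@9 c4@10 c3@15, authorship ..11...22....33.
After op 8 (move_left): buffer="jbrqyltrqxbgdrqr" (len 16), cursors c1@3 c2@8 c4@9 c3@14, authorship ..11...22....33.
Authorship (.=original, N=cursor N): . . 1 1 . . . 2 2 . . . . 3 3 .
Index 13: author = 3

Answer: cursor 3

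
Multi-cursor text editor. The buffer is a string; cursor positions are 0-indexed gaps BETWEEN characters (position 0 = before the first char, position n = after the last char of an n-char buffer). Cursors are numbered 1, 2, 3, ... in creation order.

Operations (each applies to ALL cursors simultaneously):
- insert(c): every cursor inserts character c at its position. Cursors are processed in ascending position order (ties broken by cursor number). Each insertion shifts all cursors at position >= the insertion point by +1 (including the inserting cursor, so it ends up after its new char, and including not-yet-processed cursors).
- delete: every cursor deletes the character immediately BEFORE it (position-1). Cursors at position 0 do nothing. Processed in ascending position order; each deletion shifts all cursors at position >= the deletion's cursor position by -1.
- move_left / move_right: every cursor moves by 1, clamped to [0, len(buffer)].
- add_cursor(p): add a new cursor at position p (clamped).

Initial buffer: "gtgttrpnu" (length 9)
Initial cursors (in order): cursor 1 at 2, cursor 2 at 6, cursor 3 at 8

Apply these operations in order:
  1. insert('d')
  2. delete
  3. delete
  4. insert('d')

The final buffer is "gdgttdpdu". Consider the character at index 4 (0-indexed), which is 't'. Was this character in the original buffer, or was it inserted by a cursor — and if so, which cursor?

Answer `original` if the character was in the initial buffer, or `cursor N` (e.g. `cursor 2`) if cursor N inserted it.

Answer: original

Derivation:
After op 1 (insert('d')): buffer="gtdgttrdpndu" (len 12), cursors c1@3 c2@8 c3@11, authorship ..1....2..3.
After op 2 (delete): buffer="gtgttrpnu" (len 9), cursors c1@2 c2@6 c3@8, authorship .........
After op 3 (delete): buffer="ggttpu" (len 6), cursors c1@1 c2@4 c3@5, authorship ......
After op 4 (insert('d')): buffer="gdgttdpdu" (len 9), cursors c1@2 c2@6 c3@8, authorship .1...2.3.
Authorship (.=original, N=cursor N): . 1 . . . 2 . 3 .
Index 4: author = original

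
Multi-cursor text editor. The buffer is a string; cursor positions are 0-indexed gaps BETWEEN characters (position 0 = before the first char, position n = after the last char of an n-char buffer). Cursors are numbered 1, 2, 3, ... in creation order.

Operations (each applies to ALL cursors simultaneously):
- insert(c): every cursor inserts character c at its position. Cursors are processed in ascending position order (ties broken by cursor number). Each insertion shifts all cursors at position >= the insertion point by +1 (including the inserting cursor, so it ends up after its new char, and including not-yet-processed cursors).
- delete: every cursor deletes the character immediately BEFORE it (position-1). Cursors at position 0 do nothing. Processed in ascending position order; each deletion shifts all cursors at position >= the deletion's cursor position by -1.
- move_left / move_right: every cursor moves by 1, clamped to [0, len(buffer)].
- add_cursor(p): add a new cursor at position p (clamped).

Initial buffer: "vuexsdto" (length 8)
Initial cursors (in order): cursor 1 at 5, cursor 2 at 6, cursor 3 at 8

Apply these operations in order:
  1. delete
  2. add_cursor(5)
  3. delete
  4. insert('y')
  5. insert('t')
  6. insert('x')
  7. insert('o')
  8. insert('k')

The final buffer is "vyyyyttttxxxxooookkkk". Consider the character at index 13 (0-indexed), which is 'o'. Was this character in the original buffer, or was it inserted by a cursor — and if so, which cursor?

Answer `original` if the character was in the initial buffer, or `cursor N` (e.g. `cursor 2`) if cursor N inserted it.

After op 1 (delete): buffer="vuext" (len 5), cursors c1@4 c2@4 c3@5, authorship .....
After op 2 (add_cursor(5)): buffer="vuext" (len 5), cursors c1@4 c2@4 c3@5 c4@5, authorship .....
After op 3 (delete): buffer="v" (len 1), cursors c1@1 c2@1 c3@1 c4@1, authorship .
After op 4 (insert('y')): buffer="vyyyy" (len 5), cursors c1@5 c2@5 c3@5 c4@5, authorship .1234
After op 5 (insert('t')): buffer="vyyyytttt" (len 9), cursors c1@9 c2@9 c3@9 c4@9, authorship .12341234
After op 6 (insert('x')): buffer="vyyyyttttxxxx" (len 13), cursors c1@13 c2@13 c3@13 c4@13, authorship .123412341234
After op 7 (insert('o')): buffer="vyyyyttttxxxxoooo" (len 17), cursors c1@17 c2@17 c3@17 c4@17, authorship .1234123412341234
After op 8 (insert('k')): buffer="vyyyyttttxxxxooookkkk" (len 21), cursors c1@21 c2@21 c3@21 c4@21, authorship .12341234123412341234
Authorship (.=original, N=cursor N): . 1 2 3 4 1 2 3 4 1 2 3 4 1 2 3 4 1 2 3 4
Index 13: author = 1

Answer: cursor 1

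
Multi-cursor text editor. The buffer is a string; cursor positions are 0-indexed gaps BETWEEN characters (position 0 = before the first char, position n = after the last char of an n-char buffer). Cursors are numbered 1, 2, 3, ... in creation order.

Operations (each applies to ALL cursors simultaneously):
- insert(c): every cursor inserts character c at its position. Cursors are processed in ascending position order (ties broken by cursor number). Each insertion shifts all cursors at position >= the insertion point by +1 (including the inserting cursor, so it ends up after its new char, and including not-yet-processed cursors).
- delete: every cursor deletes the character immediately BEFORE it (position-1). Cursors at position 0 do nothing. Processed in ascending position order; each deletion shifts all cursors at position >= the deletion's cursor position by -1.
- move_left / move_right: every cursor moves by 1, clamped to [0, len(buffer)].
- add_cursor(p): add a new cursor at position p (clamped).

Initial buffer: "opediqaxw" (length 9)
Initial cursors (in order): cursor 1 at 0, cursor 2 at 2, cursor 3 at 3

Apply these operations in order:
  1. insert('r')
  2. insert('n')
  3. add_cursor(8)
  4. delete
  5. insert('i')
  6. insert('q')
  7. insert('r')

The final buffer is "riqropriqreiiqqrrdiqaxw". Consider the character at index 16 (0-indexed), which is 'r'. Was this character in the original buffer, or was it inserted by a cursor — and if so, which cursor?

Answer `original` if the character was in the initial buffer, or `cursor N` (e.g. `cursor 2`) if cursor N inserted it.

After op 1 (insert('r')): buffer="roprerdiqaxw" (len 12), cursors c1@1 c2@4 c3@6, authorship 1..2.3......
After op 2 (insert('n')): buffer="rnoprnerndiqaxw" (len 15), cursors c1@2 c2@6 c3@9, authorship 11..22.33......
After op 3 (add_cursor(8)): buffer="rnoprnerndiqaxw" (len 15), cursors c1@2 c2@6 c4@8 c3@9, authorship 11..22.33......
After op 4 (delete): buffer="roprediqaxw" (len 11), cursors c1@1 c2@4 c3@5 c4@5, authorship 1..2.......
After op 5 (insert('i')): buffer="rioprieiidiqaxw" (len 15), cursors c1@2 c2@6 c3@9 c4@9, authorship 11..22.34......
After op 6 (insert('q')): buffer="riqopriqeiiqqdiqaxw" (len 19), cursors c1@3 c2@8 c3@13 c4@13, authorship 111..222.3434......
After op 7 (insert('r')): buffer="riqropriqreiiqqrrdiqaxw" (len 23), cursors c1@4 c2@10 c3@17 c4@17, authorship 1111..2222.343434......
Authorship (.=original, N=cursor N): 1 1 1 1 . . 2 2 2 2 . 3 4 3 4 3 4 . . . . . .
Index 16: author = 4

Answer: cursor 4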